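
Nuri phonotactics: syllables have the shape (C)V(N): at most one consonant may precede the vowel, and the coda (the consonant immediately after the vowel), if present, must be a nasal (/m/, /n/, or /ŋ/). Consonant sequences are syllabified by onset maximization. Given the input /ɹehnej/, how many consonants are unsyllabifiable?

2

Syllabifying with onset maximization leaves /h/, /j/ stranded (only a nasal (/m/, /n/, or /ŋ/) is licensed in coda position; onsets are limited to one consonant).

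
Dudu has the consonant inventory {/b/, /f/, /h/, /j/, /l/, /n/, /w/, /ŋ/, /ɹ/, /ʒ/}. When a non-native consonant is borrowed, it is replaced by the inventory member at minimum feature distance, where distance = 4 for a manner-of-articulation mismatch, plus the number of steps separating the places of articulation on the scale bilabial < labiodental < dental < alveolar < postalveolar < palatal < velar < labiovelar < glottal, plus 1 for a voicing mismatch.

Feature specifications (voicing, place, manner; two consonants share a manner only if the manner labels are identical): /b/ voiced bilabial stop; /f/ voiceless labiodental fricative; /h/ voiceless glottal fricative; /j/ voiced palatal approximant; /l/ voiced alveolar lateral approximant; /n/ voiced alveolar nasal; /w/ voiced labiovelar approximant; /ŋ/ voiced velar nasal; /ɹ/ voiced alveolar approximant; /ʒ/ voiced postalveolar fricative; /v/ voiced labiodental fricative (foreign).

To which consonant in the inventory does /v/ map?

/f/ is closest: same manner (fricative), place distance 0 (labiodental→labiodental), voicing differs (+1); total 1. Next closest is /ʒ/ at distance 3.

f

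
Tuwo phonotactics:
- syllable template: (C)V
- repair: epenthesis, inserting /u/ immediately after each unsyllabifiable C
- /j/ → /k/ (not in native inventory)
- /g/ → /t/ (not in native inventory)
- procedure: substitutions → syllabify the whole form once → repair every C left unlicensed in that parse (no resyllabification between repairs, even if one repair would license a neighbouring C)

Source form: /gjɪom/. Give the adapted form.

Substitution: /g/ → /t/, /j/ → /k/, giving /tkɪom/.
Under (C)V, the unsyllabifiable consonants are /t/, /m/ (no codas are permitted; onsets are limited to one consonant).
Each unlicensed consonant becomes the onset of a new syllable: /t/ → /tu/, /m/ → /mu/.

tukɪomu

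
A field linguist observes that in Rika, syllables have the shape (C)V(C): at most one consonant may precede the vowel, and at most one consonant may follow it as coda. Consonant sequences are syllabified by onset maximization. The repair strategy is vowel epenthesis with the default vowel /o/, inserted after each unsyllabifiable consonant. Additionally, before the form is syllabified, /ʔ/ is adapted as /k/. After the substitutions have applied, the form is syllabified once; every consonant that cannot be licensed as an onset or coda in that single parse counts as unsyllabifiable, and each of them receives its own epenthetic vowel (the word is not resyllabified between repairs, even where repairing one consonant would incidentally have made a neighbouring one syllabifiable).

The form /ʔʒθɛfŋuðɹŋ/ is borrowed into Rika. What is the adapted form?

koʒoθɛfŋuðɹoŋo

Substitution: /ʔ/ → /k/, giving /kʒθɛfŋuðɹŋ/.
Syllabifying with onset maximization leaves /k/, /ʒ/, /ɹ/, /ŋ/ stranded (at most one coda consonant is licensed; onsets are limited to one consonant).
Epenthesis after each stranded consonant: /k/ → /ko/, /ʒ/ → /ʒo/, /ɹ/ → /ɹo/, /ŋ/ → /ŋo/.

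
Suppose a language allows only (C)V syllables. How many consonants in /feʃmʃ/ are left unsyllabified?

3

Syllabifying with onset maximization leaves /ʃ/, /m/, /ʃ/ stranded (no codas are permitted; onsets are limited to one consonant).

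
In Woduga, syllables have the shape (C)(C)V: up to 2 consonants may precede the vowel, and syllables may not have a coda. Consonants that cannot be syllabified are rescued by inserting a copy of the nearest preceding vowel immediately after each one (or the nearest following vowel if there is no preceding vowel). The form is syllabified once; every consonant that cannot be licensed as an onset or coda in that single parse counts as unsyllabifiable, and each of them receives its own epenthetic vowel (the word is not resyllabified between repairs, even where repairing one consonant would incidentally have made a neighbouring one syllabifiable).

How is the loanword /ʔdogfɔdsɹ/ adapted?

The consonants /d/, /s/, /ɹ/ cannot be parsed into a legal (C)(C)V syllable (no codas are permitted; onsets may contain at most 2 consonants).
Inserting the epenthetic vowel yields /d/ → /dɔ/, /s/ → /sɔ/, /ɹ/ → /ɹɔ/.

ʔdogfɔdɔsɔɹɔ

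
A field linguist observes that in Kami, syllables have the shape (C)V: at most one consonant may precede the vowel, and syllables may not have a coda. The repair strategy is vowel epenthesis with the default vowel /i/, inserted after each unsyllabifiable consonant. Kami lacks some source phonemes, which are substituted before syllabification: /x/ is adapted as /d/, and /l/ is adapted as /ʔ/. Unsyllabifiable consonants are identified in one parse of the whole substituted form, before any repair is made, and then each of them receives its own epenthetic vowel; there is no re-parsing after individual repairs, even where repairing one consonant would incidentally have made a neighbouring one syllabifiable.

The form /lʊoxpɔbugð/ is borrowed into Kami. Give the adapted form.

ʔʊodipɔbugiði

Substitution: /l/ → /ʔ/, /x/ → /d/, giving /ʔʊodpɔbugð/.
Syllabifying with onset maximization leaves /d/, /g/, /ð/ stranded (no codas are permitted; onsets are limited to one consonant).
Epenthesis after each stranded consonant: /d/ → /di/, /g/ → /gi/, /ð/ → /ði/.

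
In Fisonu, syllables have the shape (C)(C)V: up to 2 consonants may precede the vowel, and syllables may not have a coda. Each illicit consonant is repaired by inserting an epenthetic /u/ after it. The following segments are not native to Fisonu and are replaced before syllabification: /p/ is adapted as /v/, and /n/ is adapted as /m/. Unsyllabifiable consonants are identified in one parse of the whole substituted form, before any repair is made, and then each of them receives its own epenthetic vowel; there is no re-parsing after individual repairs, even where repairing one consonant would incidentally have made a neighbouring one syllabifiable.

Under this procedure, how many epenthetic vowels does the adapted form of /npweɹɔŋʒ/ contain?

After substitution the input is /mvweɹɔŋʒ/.
The unsyllabifiable consonants are /m/, /ŋ/, /ʒ/; each receives one epenthetic vowel.

3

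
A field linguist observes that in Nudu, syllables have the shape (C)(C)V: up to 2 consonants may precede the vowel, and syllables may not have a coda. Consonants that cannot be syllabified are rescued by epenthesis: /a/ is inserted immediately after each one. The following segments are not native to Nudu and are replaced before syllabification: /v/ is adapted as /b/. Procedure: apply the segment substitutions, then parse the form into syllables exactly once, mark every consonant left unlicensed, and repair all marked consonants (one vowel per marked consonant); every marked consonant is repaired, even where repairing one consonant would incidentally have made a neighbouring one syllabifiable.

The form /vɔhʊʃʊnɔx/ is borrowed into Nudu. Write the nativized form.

bɔhʊʃʊnɔxa

Substitution: /v/ → /b/, giving /bɔhʊʃʊnɔx/.
The consonants /x/ cannot be parsed into a legal (C)(C)V syllable (no codas are permitted; onsets may contain at most 2 consonants).
Epenthesis after each stranded consonant: /x/ → /xa/.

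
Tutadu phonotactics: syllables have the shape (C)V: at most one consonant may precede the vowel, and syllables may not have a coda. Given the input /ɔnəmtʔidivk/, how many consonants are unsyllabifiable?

4

The consonants /m/, /t/, /v/, /k/ cannot be parsed into a legal (C)V syllable (no codas are permitted; onsets are limited to one consonant).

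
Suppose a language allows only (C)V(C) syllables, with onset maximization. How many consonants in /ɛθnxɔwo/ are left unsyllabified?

1

The consonants /n/ cannot be parsed into a legal (C)V(C) syllable (at most one coda consonant is licensed; onsets are limited to one consonant).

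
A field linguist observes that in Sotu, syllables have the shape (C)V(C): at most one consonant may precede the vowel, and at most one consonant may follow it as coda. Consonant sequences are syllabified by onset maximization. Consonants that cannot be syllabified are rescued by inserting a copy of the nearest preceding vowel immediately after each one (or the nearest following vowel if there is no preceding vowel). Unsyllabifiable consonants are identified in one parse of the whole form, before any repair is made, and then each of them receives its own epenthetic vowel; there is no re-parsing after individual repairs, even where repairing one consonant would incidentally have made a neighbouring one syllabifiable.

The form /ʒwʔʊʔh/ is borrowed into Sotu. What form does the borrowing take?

Under (C)V(C), the unsyllabifiable consonants are /ʒ/, /w/, /h/ (at most one coda consonant is licensed; onsets are limited to one consonant).
Each unlicensed consonant becomes the onset of a new syllable: /ʒ/ → /ʒʊ/, /w/ → /wʊ/, /h/ → /hʊ/.

ʒʊwʊʔʊʔhʊ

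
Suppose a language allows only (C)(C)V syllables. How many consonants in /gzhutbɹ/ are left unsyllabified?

4

The consonants /g/, /t/, /b/, /ɹ/ cannot be parsed into a legal (C)(C)V syllable (no codas are permitted; onsets may contain at most 2 consonants).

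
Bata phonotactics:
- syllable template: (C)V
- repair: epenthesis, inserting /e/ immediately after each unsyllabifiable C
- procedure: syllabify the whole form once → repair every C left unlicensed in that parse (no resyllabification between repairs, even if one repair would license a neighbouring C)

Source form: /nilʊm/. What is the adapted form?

Syllabifying with onset maximization leaves /m/ stranded (no codas are permitted; onsets are limited to one consonant).
Each unlicensed consonant becomes the onset of a new syllable: /m/ → /me/.

nilʊme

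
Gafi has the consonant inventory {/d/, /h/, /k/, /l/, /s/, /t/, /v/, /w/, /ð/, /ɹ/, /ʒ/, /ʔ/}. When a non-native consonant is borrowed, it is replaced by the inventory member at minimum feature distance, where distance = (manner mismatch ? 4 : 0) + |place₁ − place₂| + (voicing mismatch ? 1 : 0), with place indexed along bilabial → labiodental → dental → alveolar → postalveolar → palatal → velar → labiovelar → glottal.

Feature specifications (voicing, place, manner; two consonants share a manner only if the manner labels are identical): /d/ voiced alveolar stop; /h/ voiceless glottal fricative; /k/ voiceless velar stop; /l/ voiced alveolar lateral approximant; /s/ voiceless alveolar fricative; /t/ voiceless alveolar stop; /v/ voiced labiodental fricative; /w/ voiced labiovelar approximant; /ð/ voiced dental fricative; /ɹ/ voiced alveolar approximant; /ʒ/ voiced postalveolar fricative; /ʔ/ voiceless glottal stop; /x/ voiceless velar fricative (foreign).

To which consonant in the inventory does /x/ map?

/h/ is closest: same manner (fricative), place distance 2 (velar→glottal), same voicing; total 2. Next closest is /s/ at distance 3.

h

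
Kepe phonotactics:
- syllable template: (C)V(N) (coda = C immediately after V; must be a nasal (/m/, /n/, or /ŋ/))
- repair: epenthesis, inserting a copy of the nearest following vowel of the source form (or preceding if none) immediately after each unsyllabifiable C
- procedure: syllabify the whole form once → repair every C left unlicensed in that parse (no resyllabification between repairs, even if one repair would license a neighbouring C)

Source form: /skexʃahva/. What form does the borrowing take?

sekexaʃahava

The consonants /s/, /x/, /h/ cannot be parsed into a legal (C)V(N) syllable (only a nasal (/m/, /n/, or /ŋ/) is licensed in coda position; onsets are limited to one consonant).
Each unlicensed consonant becomes the onset of a new syllable: /s/ → /se/, /x/ → /xa/, /h/ → /ha/.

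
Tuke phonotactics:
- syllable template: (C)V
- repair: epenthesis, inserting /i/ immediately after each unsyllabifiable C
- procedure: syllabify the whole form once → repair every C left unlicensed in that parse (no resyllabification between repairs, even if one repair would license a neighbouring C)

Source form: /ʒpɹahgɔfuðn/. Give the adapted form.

Syllabifying with onset maximization leaves /ʒ/, /p/, /h/, /ð/, /n/ stranded (no codas are permitted; onsets are limited to one consonant).
Each unlicensed consonant becomes the onset of a new syllable: /ʒ/ → /ʒi/, /p/ → /pi/, /h/ → /hi/, /ð/ → /ði/, /n/ → /ni/.

ʒipiɹahigɔfuðini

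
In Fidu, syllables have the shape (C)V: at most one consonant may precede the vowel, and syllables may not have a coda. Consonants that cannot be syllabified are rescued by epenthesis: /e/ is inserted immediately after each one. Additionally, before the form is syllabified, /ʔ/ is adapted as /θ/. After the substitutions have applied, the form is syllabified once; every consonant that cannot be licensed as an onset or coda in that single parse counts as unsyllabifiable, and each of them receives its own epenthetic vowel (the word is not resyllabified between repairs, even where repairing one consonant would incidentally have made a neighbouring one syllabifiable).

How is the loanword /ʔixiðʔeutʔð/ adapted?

θixiðeθeuteθeðe

Substitution: /ʔ/ → /θ/, giving /θixiðθeutθð/.
Under (C)V, the unsyllabifiable consonants are /ð/, /t/, /θ/, /ð/ (no codas are permitted; onsets are limited to one consonant).
Inserting the epenthetic vowel yields /ð/ → /ðe/, /t/ → /te/, /θ/ → /θe/, /ð/ → /ðe/.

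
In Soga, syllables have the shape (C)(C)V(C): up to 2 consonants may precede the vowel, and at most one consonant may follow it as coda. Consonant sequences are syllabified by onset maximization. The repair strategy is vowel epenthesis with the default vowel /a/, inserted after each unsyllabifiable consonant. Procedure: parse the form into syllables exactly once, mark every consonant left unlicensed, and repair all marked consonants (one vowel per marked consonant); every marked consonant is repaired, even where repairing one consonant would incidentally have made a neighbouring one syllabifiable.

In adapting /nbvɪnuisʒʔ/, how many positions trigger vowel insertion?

3

The unsyllabifiable consonants are /n/, /ʒ/, /ʔ/; each receives one epenthetic vowel.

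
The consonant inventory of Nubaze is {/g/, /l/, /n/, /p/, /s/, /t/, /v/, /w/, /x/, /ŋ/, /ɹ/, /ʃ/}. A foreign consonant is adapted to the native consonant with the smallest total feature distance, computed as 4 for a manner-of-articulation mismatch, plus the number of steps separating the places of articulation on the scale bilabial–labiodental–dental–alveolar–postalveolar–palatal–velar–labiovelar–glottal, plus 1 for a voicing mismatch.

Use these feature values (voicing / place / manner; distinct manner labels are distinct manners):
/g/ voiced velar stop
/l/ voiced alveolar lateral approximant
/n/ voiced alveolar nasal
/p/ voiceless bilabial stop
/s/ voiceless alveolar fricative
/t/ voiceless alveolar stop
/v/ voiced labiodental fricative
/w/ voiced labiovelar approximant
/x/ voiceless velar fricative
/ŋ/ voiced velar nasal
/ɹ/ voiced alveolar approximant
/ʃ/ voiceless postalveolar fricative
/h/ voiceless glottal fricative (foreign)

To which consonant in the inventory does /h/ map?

/x/ is closest: same manner (fricative), place distance 2 (glottal→velar), same voicing; total 2. Next closest is /ʃ/ at distance 4.

x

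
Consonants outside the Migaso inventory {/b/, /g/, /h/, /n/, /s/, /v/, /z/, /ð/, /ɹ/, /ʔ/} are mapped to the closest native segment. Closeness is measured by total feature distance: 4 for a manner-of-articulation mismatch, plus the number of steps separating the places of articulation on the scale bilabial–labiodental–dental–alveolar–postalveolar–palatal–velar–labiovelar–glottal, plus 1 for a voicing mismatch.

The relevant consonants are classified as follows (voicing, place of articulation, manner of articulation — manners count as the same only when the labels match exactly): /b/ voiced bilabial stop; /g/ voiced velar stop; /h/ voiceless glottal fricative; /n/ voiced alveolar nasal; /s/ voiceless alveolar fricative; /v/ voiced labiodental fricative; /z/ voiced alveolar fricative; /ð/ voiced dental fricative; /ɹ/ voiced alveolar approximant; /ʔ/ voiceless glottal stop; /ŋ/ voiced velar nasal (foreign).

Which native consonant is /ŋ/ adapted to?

/n/ is closest: same manner (nasal), place distance 3 (velar→alveolar), same voicing; total 3. Next closest is /g/ at distance 4.

n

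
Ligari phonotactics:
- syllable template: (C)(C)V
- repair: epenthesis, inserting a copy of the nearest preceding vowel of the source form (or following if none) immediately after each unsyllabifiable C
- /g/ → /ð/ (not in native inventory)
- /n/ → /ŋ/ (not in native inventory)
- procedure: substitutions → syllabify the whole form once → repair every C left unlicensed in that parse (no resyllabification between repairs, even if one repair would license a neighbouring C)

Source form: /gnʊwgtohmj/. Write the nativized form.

Substitution: /g/ → /ð/, /n/ → /ŋ/, giving /ðŋʊwðtohmj/.
The consonants /w/, /h/, /m/, /j/ cannot be parsed into a legal (C)(C)V syllable (no codas are permitted; onsets may contain at most 2 consonants).
Epenthesis after each stranded consonant: /w/ → /wʊ/, /h/ → /ho/, /m/ → /mo/, /j/ → /jo/.

ðŋʊwʊðtohomojo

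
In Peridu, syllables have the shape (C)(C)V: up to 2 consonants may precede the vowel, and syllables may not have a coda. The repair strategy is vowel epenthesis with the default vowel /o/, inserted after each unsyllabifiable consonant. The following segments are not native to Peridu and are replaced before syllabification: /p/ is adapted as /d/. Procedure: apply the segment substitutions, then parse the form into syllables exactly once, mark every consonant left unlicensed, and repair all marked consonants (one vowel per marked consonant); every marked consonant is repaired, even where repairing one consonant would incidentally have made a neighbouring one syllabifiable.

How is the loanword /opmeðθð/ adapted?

odmeðoθoðo

Substitution: /p/ → /d/, giving /odmeðθð/.
Under (C)(C)V, the unsyllabifiable consonants are /ð/, /θ/, /ð/ (no codas are permitted; onsets may contain at most 2 consonants).
Epenthesis after each stranded consonant: /ð/ → /ðo/, /θ/ → /θo/, /ð/ → /ðo/.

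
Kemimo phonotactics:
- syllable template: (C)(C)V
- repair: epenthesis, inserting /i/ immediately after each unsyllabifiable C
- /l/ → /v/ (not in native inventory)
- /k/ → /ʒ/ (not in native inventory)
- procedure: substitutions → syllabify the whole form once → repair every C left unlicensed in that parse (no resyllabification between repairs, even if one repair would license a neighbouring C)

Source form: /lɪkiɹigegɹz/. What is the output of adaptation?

vɪʒiɹigegiɹizi

Substitution: /l/ → /v/, /k/ → /ʒ/, giving /vɪʒiɹigegɹz/.
Under (C)(C)V, the unsyllabifiable consonants are /g/, /ɹ/, /z/ (no codas are permitted; onsets may contain at most 2 consonants).
Each unlicensed consonant becomes the onset of a new syllable: /g/ → /gi/, /ɹ/ → /ɹi/, /z/ → /zi/.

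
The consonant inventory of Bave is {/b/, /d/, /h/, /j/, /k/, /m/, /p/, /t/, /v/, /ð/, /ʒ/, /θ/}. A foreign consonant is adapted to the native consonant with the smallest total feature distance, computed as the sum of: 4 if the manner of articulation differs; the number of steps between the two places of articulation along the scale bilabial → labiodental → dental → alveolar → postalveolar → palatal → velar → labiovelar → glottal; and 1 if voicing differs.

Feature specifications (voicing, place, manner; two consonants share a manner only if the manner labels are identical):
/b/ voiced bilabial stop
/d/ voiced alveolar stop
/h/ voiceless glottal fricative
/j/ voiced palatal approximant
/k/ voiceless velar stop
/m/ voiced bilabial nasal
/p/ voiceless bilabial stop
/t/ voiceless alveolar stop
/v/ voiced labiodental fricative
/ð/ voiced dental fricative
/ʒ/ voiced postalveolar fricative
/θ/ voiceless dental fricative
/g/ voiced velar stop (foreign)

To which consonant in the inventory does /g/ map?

/k/ is closest: same manner (stop), place distance 0 (velar→velar), voicing differs (+1); total 1. Next closest is /d/ at distance 3.

k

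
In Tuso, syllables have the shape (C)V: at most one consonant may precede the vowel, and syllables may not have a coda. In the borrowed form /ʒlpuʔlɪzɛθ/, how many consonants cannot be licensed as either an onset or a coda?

4

The consonants /ʒ/, /l/, /ʔ/, /θ/ cannot be parsed into a legal (C)V syllable (no codas are permitted; onsets are limited to one consonant).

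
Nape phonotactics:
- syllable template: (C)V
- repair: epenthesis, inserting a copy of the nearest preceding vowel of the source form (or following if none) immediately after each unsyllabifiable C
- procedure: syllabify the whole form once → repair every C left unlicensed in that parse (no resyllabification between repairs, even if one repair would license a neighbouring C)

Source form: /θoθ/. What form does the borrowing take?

Syllabifying with onset maximization leaves /θ/ stranded (no codas are permitted; onsets are limited to one consonant).
Epenthesis after each stranded consonant: /θ/ → /θo/.

θoθo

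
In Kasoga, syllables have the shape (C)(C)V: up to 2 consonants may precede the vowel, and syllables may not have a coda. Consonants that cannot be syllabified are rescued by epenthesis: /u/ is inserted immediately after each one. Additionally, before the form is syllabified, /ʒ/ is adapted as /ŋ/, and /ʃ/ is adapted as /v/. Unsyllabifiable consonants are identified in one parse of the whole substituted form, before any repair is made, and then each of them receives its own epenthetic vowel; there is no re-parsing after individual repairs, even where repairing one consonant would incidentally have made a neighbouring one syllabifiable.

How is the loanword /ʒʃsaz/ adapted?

Substitution: /ʒ/ → /ŋ/, /ʃ/ → /v/, giving /ŋvsaz/.
Syllabifying with onset maximization leaves /ŋ/, /z/ stranded (no codas are permitted; onsets may contain at most 2 consonants).
Each unlicensed consonant becomes the onset of a new syllable: /ŋ/ → /ŋu/, /z/ → /zu/.

ŋuvsazu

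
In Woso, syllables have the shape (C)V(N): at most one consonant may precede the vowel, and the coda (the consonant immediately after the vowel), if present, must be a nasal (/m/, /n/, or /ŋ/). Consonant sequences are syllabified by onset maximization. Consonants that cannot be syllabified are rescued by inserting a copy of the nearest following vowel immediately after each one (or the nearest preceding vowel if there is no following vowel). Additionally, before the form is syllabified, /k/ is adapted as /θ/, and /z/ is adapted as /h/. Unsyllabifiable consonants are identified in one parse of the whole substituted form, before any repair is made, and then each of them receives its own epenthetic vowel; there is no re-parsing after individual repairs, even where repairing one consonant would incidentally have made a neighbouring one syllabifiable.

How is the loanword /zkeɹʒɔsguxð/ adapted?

heθeɹɔʒɔsuguxuðu

Substitution: /z/ → /h/, /k/ → /θ/, giving /hθeɹʒɔsguxð/.
The consonants /h/, /ɹ/, /s/, /x/, /ð/ cannot be parsed into a legal (C)V(N) syllable (only a nasal (/m/, /n/, or /ŋ/) is licensed in coda position; onsets are limited to one consonant).
Each unlicensed consonant becomes the onset of a new syllable: /h/ → /he/, /ɹ/ → /ɹɔ/, /s/ → /su/, /x/ → /xu/, /ð/ → /ðu/.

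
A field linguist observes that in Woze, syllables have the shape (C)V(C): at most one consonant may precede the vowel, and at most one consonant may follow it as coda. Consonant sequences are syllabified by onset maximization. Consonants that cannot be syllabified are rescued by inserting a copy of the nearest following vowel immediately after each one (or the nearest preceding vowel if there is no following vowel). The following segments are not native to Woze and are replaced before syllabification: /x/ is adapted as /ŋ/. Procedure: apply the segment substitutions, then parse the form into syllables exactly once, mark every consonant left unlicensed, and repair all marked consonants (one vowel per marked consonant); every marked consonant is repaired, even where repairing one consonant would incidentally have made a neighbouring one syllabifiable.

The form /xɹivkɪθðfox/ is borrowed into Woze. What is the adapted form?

Substitution: /x/ → /ŋ/, giving /ŋɹivkɪθðfoŋ/.
The consonants /ŋ/, /ð/ cannot be parsed into a legal (C)V(C) syllable (at most one coda consonant is licensed; onsets are limited to one consonant).
Epenthesis after each stranded consonant: /ŋ/ → /ŋi/, /ð/ → /ðo/.

ŋiɹivkɪθðofoŋ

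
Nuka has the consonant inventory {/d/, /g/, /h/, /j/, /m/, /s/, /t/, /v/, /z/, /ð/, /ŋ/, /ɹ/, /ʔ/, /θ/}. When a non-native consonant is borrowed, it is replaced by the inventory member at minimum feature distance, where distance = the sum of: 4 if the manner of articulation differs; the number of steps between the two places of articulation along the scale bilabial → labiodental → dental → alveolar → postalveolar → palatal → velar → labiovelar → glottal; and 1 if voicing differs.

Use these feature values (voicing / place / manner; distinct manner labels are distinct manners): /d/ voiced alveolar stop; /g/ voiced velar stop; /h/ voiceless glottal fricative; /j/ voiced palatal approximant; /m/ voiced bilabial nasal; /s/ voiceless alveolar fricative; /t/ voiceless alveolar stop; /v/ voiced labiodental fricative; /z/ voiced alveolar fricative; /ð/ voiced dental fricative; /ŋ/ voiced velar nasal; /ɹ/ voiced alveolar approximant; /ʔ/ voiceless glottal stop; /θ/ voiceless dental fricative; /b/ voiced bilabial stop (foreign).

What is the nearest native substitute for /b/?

/d/ is closest: same manner (stop), place distance 3 (bilabial→alveolar), same voicing; total 3. Next closest is /m/ at distance 4.

d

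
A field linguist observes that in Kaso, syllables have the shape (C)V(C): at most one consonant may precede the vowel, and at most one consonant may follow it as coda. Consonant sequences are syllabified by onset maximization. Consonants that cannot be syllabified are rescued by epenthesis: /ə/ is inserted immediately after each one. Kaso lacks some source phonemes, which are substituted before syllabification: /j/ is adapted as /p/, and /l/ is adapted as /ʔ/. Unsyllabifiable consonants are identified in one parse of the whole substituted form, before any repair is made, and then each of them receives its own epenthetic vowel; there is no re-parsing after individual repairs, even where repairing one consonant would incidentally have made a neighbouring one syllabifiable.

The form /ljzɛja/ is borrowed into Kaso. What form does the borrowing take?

ʔəpəzɛpa

Substitution: /l/ → /ʔ/, /j/ → /p/, giving /ʔpzɛpa/.
The consonants /ʔ/, /p/ cannot be parsed into a legal (C)V(C) syllable (at most one coda consonant is licensed; onsets are limited to one consonant).
Each unlicensed consonant becomes the onset of a new syllable: /ʔ/ → /ʔə/, /p/ → /pə/.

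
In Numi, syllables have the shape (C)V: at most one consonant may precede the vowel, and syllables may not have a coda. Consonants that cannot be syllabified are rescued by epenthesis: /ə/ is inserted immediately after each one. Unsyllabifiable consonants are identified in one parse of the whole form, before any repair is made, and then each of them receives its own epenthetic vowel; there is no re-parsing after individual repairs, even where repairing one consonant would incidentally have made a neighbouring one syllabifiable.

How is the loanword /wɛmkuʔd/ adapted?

Under (C)V, the unsyllabifiable consonants are /m/, /ʔ/, /d/ (no codas are permitted; onsets are limited to one consonant).
Each unlicensed consonant becomes the onset of a new syllable: /m/ → /mə/, /ʔ/ → /ʔə/, /d/ → /də/.

wɛməkuʔədə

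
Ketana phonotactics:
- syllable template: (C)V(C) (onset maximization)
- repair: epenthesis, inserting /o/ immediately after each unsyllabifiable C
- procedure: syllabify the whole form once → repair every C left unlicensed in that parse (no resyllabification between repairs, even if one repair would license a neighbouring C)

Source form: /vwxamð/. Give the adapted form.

The consonants /v/, /w/, /ð/ cannot be parsed into a legal (C)V(C) syllable (at most one coda consonant is licensed; onsets are limited to one consonant).
Epenthesis after each stranded consonant: /v/ → /vo/, /w/ → /wo/, /ð/ → /ðo/.

vowoxamðo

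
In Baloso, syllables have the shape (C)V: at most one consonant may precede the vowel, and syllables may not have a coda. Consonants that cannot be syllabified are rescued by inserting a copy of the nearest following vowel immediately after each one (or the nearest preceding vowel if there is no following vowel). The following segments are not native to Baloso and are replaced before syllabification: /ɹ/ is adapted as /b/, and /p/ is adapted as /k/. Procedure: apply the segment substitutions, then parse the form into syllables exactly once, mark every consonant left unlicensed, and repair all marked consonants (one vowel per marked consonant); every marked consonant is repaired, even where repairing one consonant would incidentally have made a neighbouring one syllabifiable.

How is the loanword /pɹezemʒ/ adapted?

Substitution: /p/ → /k/, /ɹ/ → /b/, giving /kbezemʒ/.
The consonants /k/, /m/, /ʒ/ cannot be parsed into a legal (C)V syllable (no codas are permitted; onsets are limited to one consonant).
Inserting the epenthetic vowel yields /k/ → /ke/, /m/ → /me/, /ʒ/ → /ʒe/.

kebezemeʒe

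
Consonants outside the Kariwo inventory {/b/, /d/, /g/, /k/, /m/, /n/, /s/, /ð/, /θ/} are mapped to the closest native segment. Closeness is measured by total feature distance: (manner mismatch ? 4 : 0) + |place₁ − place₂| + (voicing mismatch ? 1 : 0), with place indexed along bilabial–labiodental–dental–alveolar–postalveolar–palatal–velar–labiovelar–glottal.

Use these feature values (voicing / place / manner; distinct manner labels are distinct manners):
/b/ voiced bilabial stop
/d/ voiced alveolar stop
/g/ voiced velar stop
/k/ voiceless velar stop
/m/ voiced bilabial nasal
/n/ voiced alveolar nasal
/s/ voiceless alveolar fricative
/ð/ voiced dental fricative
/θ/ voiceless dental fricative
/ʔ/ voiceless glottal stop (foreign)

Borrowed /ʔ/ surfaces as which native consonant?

k

/k/ is closest: same manner (stop), place distance 2 (glottal→velar), same voicing; total 2. Next closest is /g/ at distance 3.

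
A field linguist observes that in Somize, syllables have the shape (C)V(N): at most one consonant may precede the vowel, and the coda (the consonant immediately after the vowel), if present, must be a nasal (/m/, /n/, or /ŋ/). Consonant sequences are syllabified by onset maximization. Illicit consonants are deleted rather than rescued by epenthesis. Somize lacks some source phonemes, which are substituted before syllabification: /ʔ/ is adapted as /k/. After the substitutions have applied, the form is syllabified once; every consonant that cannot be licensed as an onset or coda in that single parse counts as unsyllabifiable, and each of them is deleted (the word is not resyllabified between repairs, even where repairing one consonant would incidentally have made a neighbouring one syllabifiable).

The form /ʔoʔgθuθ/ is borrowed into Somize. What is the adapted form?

koθu

Substitution: /ʔ/ → /k/, giving /kokgθuθ/.
Syllabifying with onset maximization leaves /k/, /g/, /θ/ stranded (only a nasal (/m/, /n/, or /ŋ/) is licensed in coda position; onsets are limited to one consonant).
Each unlicensed consonant is deleted: /k/, /g/, /θ/.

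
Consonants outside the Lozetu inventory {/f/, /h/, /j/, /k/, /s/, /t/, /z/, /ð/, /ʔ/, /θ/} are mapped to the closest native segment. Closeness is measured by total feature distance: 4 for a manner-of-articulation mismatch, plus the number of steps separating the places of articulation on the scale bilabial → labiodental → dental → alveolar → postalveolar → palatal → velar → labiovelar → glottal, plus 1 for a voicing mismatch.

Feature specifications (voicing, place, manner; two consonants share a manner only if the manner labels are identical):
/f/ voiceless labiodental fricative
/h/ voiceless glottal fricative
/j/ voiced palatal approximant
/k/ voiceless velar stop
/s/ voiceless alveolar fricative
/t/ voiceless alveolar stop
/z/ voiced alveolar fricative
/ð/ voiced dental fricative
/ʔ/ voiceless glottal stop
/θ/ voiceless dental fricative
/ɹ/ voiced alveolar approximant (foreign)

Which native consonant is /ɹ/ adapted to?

/j/ is closest: same manner (approximant), place distance 2 (alveolar→palatal), same voicing; total 2. Next closest is /z/ at distance 4.

j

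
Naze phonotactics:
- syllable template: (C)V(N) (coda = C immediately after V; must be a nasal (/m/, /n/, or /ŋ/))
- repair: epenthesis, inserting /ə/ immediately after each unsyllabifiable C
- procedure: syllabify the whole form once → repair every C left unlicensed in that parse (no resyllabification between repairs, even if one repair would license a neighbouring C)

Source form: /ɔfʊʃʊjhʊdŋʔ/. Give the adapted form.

ɔfʊʃʊjəhʊdəŋəʔə

The consonants /j/, /d/, /ŋ/, /ʔ/ cannot be parsed into a legal (C)V(N) syllable (only a nasal (/m/, /n/, or /ŋ/) is licensed in coda position; onsets are limited to one consonant).
Inserting the epenthetic vowel yields /j/ → /jə/, /d/ → /də/, /ŋ/ → /ŋə/, /ʔ/ → /ʔə/.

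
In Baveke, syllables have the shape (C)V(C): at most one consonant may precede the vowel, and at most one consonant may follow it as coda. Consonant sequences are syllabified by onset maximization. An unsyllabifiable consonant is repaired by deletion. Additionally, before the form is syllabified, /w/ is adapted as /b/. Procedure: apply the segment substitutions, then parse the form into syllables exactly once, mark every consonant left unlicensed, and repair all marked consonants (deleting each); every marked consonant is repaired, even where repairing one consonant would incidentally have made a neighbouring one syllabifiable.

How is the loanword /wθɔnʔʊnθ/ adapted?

θɔnʔʊn

Substitution: /w/ → /b/, giving /bθɔnʔʊnθ/.
Syllabifying with onset maximization leaves /b/, /θ/ stranded (at most one coda consonant is licensed; onsets are limited to one consonant).
Deletion applies to /b/, /θ/.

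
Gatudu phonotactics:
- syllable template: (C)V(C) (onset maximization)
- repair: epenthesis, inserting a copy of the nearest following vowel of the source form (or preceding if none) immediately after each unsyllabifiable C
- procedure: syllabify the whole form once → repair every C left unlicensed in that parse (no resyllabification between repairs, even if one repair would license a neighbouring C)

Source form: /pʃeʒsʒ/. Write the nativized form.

The consonants /p/, /s/, /ʒ/ cannot be parsed into a legal (C)V(C) syllable (at most one coda consonant is licensed; onsets are limited to one consonant).
Each unlicensed consonant becomes the onset of a new syllable: /p/ → /pe/, /s/ → /se/, /ʒ/ → /ʒe/.

peʃeʒseʒe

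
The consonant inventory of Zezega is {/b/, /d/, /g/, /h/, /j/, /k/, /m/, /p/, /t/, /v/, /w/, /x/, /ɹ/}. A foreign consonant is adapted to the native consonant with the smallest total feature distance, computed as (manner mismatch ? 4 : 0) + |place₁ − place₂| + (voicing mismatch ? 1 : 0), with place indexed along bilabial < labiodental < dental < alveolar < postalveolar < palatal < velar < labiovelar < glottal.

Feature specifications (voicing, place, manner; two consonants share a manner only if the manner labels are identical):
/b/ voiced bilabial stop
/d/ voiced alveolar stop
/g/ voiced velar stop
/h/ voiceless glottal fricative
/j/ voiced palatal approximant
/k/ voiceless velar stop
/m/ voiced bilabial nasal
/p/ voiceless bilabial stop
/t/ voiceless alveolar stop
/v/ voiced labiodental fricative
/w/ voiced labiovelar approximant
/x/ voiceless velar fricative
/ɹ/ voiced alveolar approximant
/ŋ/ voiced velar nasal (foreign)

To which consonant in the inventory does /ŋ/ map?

g

/g/ is closest: manner differs (nasal→stop, +4), place distance 0 (velar→velar), same voicing; total 4. Next closest is /j/ at distance 5.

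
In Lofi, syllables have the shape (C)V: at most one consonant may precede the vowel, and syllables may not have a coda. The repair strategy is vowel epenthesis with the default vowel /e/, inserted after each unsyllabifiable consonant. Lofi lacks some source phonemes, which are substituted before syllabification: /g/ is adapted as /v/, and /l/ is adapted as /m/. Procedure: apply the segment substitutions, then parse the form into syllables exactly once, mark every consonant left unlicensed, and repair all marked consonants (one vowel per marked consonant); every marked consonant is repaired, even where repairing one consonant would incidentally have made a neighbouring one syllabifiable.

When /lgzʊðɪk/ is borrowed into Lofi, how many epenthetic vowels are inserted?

After substitution the input is /mvzʊðɪk/.
The unsyllabifiable consonants are /m/, /v/, /k/; each receives one epenthetic vowel.

3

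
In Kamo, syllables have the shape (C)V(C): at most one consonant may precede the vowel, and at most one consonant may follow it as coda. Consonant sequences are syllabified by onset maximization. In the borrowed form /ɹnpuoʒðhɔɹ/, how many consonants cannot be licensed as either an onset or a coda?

3

Syllabifying with onset maximization leaves /ɹ/, /n/, /ð/ stranded (at most one coda consonant is licensed; onsets are limited to one consonant).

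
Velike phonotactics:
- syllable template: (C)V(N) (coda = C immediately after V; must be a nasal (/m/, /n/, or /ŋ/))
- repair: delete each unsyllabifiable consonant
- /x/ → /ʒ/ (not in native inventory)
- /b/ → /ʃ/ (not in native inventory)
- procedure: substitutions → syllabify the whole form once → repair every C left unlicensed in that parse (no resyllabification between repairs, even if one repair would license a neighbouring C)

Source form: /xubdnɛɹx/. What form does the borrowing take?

ʒunɛ

Substitution: /x/ → /ʒ/, /b/ → /ʃ/, giving /ʒuʃdnɛɹʒ/.
The consonants /ʃ/, /d/, /ɹ/, /ʒ/ cannot be parsed into a legal (C)V(N) syllable (only a nasal (/m/, /n/, or /ŋ/) is licensed in coda position; onsets are limited to one consonant).
Each unlicensed consonant is deleted: /ʃ/, /d/, /ɹ/, /ʒ/.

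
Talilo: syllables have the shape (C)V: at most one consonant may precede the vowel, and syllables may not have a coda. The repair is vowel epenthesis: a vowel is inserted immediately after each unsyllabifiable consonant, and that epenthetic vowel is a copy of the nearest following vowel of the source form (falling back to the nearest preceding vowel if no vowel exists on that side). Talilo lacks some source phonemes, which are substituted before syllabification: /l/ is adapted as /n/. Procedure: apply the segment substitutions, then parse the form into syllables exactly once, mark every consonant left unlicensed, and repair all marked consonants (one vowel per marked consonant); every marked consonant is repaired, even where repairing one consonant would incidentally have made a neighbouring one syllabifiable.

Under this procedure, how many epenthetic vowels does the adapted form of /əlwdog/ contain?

After substitution the input is /ənwdog/.
The unsyllabifiable consonants are /n/, /w/, /g/; each receives one epenthetic vowel.

3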